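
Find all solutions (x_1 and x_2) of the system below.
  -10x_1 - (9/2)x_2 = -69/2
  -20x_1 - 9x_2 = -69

Row-reduce:
R1 ← R1 / (-10).
R2 ← R2 + 20·R1.
Rank is 1 with 2 unknowns, leaving x_2 free.

infinitely many solutions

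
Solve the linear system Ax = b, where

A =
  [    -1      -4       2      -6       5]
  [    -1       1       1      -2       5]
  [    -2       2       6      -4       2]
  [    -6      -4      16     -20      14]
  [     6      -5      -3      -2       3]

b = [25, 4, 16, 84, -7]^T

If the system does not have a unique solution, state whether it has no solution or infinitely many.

no solution

Row-reduce:
R1 ← R1 / (-1).
R2 ← R2 + 1·R1.
R3 ← R3 + 2·R1.
R4 ← R4 + 6·R1.
R5 ← R5 − 6·R1.
R2 ← R2 / (5).
R1 ← R1 − 4·R2.
R3 ← R3 − 10·R2.
R4 ← R4 − 20·R2.
R5 ← R5 + 29·R2.
R3 ← R3 / (4).
R1 ← R1 + 6/5·R3.
R2 ← R2 + 1/5·R3.
R4 ← R4 − 8·R3.
R5 ← R5 − 16/5·R3.
Swap R4 and R5.
R4 ← R4 / (-74/5).
R1 ← R1 − 14/5·R4.
R2 ← R2 − 4/5·R4.
Row 5 reduces to 0 = 2, a contradiction. The system is inconsistent.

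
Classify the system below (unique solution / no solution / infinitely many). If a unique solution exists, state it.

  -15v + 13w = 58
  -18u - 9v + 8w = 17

infinitely many solutions

Row-reduce:
Swap R1 and R2.
R1 ← R1 / (-18).
R2 ← R2 / (-15).
R1 ← R1 − 1/2·R2.
Rank is 2 with 3 unknowns, leaving w free.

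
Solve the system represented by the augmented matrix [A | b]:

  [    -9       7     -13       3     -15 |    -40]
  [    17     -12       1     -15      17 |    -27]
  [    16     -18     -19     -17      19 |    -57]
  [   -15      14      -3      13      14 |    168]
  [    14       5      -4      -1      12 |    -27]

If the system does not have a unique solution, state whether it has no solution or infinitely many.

x_1 = -6, x_2 = 1, x_3 = 2, x_4 = 0, x_5 = 5

Row-reduce the augmented matrix:
R1 ← R1 / (-9).
R2 ← R2 − 17·R1.
R3 ← R3 − 16·R1.
R4 ← R4 + 15·R1.
R5 ← R5 − 14·R1.
R2 ← R2 / (11/9).
R1 ← R1 + 7/9·R2.
R3 ← R3 + 50/9·R2.
R4 ← R4 − 7/3·R2.
R5 ← R5 − 143/9·R2.
R3 ← R3 / (-1641/11).
R1 ← R1 + 149/11·R3.
R2 ← R2 + 212/11·R3.
R4 ← R4 − 700/11·R3.
R5 ← R5 − 282·R3.
R4 ← R4 / (4504/1641).
R1 ← R1 + 2234/1641·R4.
R2 ← R2 + 1064/1641·R4.
R3 ← R3 − 595/1641·R4.
R5 ← R5 − 12445/547·R4.
R5 ← R5 / (-1212659/4504).
R1 ← R1 − 39145/2252·R5.
R2 ← R2 − 3791/563·R5.
R3 ← R3 + 19271/4504·R5.
R4 ← R4 − 58077/4504·R5.
Reading off the reduced rows gives x_1 = -6, x_2 = 1, x_3 = 2, x_4 = 0, x_5 = 5.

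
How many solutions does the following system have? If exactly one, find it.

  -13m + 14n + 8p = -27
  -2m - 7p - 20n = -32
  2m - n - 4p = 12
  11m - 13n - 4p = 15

Row-reduce the augmented matrix:
R1 ← R1 / (-13).
R2 ← R2 + 2·R1.
R3 ← R3 − 2·R1.
R4 ← R4 − 11·R1.
R2 ← R2 / (-288/13).
R1 ← R1 + 14/13·R2.
R3 ← R3 − 15/13·R2.
R4 ← R4 + 15/13·R2.
R3 ← R3 / (-307/96).
R1 ← R1 + 31/144·R3.
R2 ← R2 − 107/288·R3.
R4 ← R4 − 307/96·R3.
R4 reduces to 0 = 0, so the extra equation is consistent.
Reading off the reduced rows gives m = 3, n = 2, p = -2.

m = 3, n = 2, p = -2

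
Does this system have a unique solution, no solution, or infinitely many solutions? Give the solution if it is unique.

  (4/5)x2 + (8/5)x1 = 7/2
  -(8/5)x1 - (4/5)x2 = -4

no solution

Row-reduce:
R1 ← R1 / (8/5).
R2 ← R2 + 8/5·R1.
Row 2 reduces to 0 = -1/2, a contradiction. The system is inconsistent.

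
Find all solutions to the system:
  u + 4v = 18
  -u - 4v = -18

infinitely many solutions

Row-reduce:
R2 ← R2 + 1·R1.
Rank is 1 with 2 unknowns, leaving v free.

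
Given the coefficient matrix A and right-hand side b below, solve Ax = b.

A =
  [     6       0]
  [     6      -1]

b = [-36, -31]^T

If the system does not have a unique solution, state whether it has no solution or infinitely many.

Row-reduce the augmented matrix:
R1 ← R1 / (6).
R2 ← R2 − 6·R1.
R2 ← R2 / (-1).
Reading off the reduced rows gives x_1 = -6, x_2 = -5.

x_1 = -6, x_2 = -5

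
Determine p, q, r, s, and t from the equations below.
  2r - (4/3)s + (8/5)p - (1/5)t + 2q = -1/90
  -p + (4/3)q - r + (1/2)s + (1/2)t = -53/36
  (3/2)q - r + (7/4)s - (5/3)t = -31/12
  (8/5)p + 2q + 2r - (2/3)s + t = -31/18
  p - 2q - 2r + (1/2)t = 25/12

p = 0, q = -2/3, r = -1/2, s = -5/3, t = -1/2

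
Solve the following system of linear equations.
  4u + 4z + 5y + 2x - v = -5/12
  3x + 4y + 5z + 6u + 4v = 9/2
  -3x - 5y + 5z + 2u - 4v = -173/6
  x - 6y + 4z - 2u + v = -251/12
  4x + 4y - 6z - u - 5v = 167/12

x = 0, y = 2, z = -5/2, u = 1/3, v = 7/4

Row-reduce the augmented matrix:
R1 ← R1 / (2).
R2 ← R2 − 3·R1.
R3 ← R3 + 3·R1.
R4 ← R4 − 1·R1.
R5 ← R5 − 4·R1.
R2 ← R2 / (-7/2).
R1 ← R1 − 5/2·R2.
R3 ← R3 − 5/2·R2.
R4 ← R4 + 17/2·R2.
R5 ← R5 + 6·R2.
R3 ← R3 / (72/7).
R1 ← R1 − 9/7·R3.
R2 ← R2 − 2/7·R3.
R4 ← R4 − 31/7·R3.
R5 ← R5 + 86/7·R3.
R4 ← R4 / (-67/9).
R1 ← R1 − 1·R4.
R2 ← R2 + 2/9·R4.
R3 ← R3 − 7/9·R4.
R5 ← R5 − 5/9·R4.
R5 ← R5 / (-8115/536).
R1 ← R1 − 569/268·R5.
R2 ← R2 + 80/67·R5.
R3 ← R3 + 177/134·R5.
R4 ← R4 − 805/536·R5.
Reading off the reduced rows gives x = 0, y = 2, z = -5/2, u = 1/3, v = 7/4.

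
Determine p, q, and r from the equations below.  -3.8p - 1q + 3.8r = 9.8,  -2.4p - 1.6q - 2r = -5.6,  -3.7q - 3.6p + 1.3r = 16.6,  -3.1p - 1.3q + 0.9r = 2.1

Row-reduce the augmented matrix:
R1 ← R1 / (-19/5).
R2 ← R2 + 12/5·R1.
R3 ← R3 + 18/5·R1.
R4 ← R4 + 31/10·R1.
R2 ← R2 / (-92/95).
R1 ← R1 − 5/19·R2.
R3 ← R3 + 523/190·R2.
R4 ← R4 + 46/95·R2.
R3 ← R3 / (939/92).
R1 ← R1 + 101/46·R3.
R2 ← R2 − 209/46·R3.
R4 reduces to 0 = 0, so the extra equation is consistent.
Reading off the reduced rows gives p = 3, q = -6, r = 4.

p = 3, q = -6, r = 4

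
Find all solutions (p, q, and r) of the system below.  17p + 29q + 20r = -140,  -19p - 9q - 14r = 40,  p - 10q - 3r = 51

no solution

Row-reduce:
R1 ← R1 / (17).
R2 ← R2 + 19·R1.
R3 ← R3 − 1·R1.
R2 ← R2 / (398/17).
R1 ← R1 − 29/17·R2.
R3 ← R3 + 199/17·R2.
Row 3 reduces to 0 = 1, a contradiction. The system is inconsistent.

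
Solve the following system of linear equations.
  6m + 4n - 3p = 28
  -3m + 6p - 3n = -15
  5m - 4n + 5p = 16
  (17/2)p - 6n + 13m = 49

no solution

Row-reduce:
R1 ← R1 / (6).
R2 ← R2 + 3·R1.
R3 ← R3 − 5·R1.
R4 ← R4 − 13·R1.
R2 ← R2 / (-1).
R1 ← R1 − 2/3·R2.
R3 ← R3 + 22/3·R2.
R4 ← R4 + 44/3·R2.
R3 ← R3 / (-51/2).
R1 ← R1 − 5/2·R3.
R2 ← R2 + 9/2·R3.
R4 ← R4 + 51·R3.
Row 4 reduces to 0 = 3, a contradiction. The system is inconsistent.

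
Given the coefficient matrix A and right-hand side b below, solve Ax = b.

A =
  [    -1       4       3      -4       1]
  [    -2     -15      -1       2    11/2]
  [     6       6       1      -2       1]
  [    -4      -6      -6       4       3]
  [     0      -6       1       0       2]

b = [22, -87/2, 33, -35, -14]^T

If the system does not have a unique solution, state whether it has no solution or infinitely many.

no solution

Row-reduce:
R1 ← R1 / (-1).
R2 ← R2 + 2·R1.
R3 ← R3 − 6·R1.
R4 ← R4 + 4·R1.
R2 ← R2 / (-23).
R1 ← R1 + 4·R2.
R3 ← R3 − 30·R2.
R4 ← R4 + 22·R2.
R5 ← R5 + 6·R2.
R3 ← R3 / (227/23).
R1 ← R1 + 41/23·R3.
R2 ← R2 − 7/23·R3.
R4 ← R4 + 260/23·R3.
R5 ← R5 − 65/23·R3.
R4 ← R4 / (-1000/227).
R1 ← R1 + 18/227·R4.
R2 ← R2 + 8/227·R4.
R3 ← R3 + 298/227·R4.
R5 ← R5 − 250/227·R4.
Row 5 reduces to 0 = -1, a contradiction. The system is inconsistent.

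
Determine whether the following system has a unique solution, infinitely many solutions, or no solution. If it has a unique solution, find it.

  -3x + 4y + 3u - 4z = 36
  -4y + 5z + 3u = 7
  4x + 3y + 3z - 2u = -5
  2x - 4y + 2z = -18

Row-reduce the augmented matrix:
R1 ← R1 / (-3).
R3 ← R3 − 4·R1.
R4 ← R4 − 2·R1.
R2 ← R2 / (-4).
R1 ← R1 + 4/3·R2.
R3 ← R3 − 25/3·R2.
R4 ← R4 + 4/3·R2.
R3 ← R3 / (97/12).
R1 ← R1 + 1/3·R3.
R2 ← R2 + 5/4·R3.
R4 ← R4 + 7/3·R3.
R4 ← R4 / (328/97).
R1 ← R1 + 161/97·R4.
R2 ← R2 − 51/97·R4.
R3 ← R3 − 99/97·R4.
Reading off the reduced rows gives x = -2, y = 4, z = 1, u = 6.

x = -2, y = 4, z = 1, u = 6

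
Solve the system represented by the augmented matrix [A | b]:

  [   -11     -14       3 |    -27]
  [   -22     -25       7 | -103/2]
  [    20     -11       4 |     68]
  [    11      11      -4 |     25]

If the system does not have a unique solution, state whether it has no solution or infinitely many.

Row-reduce:
R1 ← R1 / (-11).
R2 ← R2 + 22·R1.
R3 ← R3 − 20·R1.
R4 ← R4 − 11·R1.
R2 ← R2 / (3).
R1 ← R1 − 14/11·R2.
R3 ← R3 + 401/11·R2.
R4 ← R4 + 3·R2.
R3 ← R3 / (713/33).
R1 ← R1 + 23/33·R3.
R2 ← R2 − 1/3·R3.
Row 4 reduces to 0 = 1/2, a contradiction. The system is inconsistent.

no solution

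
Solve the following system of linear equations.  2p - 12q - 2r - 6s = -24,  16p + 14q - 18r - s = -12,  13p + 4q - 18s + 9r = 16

infinitely many solutions

Row-reduce:
R1 ← R1 / (2).
R2 ← R2 − 16·R1.
R3 ← R3 − 13·R1.
R2 ← R2 / (110).
R1 ← R1 + 6·R2.
R3 ← R3 − 82·R2.
R3 ← R3 / (1292/55).
R1 ← R1 + 61/55·R3.
R2 ← R2 + 1/55·R3.
Rank is 3 with 4 unknowns, leaving s free.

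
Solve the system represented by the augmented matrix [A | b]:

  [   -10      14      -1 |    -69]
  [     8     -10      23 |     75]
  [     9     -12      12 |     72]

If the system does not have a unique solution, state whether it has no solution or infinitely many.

infinitely many solutions

Row-reduce:
R1 ← R1 / (-10).
R2 ← R2 − 8·R1.
R3 ← R3 − 9·R1.
R2 ← R2 / (6/5).
R1 ← R1 + 7/5·R2.
R3 ← R3 − 3/5·R2.
Rank is 2 with 3 unknowns, leaving x_3 free.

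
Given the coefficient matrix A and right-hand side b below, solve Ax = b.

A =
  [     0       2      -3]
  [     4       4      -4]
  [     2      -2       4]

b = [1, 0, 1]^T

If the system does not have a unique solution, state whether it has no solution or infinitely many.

no solution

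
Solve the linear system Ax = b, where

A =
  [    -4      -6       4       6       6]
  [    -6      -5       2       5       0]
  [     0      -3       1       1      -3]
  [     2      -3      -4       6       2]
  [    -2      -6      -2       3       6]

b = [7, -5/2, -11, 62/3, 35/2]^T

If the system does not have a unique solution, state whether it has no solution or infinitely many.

Row-reduce the augmented matrix:
R1 ← R1 / (-4).
R2 ← R2 + 6·R1.
R4 ← R4 − 2·R1.
R5 ← R5 + 2·R1.
R2 ← R2 / (4).
R1 ← R1 − 3/2·R2.
R3 ← R3 + 3·R2.
R4 ← R4 + 6·R2.
R5 ← R5 + 3·R2.
R3 ← R3 / (-2).
R1 ← R1 − 1/2·R3.
R2 ← R2 + 1·R3.
R4 ← R4 + 8·R3.
R5 ← R5 + 7·R3.
R4 ← R4 / (11).
R1 ← R1 + 1/2·R4.
R3 ← R3 − 1·R4.
R5 ← R5 − 4·R4.
R5 ← R5 / (1697/88).
R1 ← R1 − 145/176·R5.
R2 ← R2 − 21/8·R5.
R3 ← R3 − 185/88·R5.
R4 ← R4 − 61/22·R5.
Reading off the reduced rows gives x_1 = 0, x_2 = 1, x_3 = -5/2, x_4 = 3/2, x_5 = 7/3.

x_1 = 0, x_2 = 1, x_3 = -5/2, x_4 = 3/2, x_5 = 7/3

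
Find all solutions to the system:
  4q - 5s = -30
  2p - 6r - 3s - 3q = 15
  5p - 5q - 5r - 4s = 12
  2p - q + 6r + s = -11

p = -3, q = -5, r = -2, s = 2

Row-reduce the augmented matrix:
Swap R1 and R2.
R1 ← R1 / (2).
R3 ← R3 − 5·R1.
R4 ← R4 − 2·R1.
R2 ← R2 / (4).
R1 ← R1 + 3/2·R2.
R3 ← R3 − 5/2·R2.
R4 ← R4 − 2·R2.
R3 ← R3 / (10).
R1 ← R1 + 3·R3.
R4 ← R4 − 12·R3.
R4 ← R4 / (-29/20).
R1 ← R1 + 111/80·R4.
R2 ← R2 + 5/4·R4.
R3 ← R3 − 53/80·R4.
Reading off the reduced rows gives p = -3, q = -5, r = -2, s = 2.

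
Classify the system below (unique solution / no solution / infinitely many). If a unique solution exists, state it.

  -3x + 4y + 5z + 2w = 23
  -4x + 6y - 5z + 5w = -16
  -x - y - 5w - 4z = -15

infinitely many solutions

Row-reduce:
R1 ← R1 / (-3).
R2 ← R2 + 4·R1.
R3 ← R3 + 1·R1.
R2 ← R2 / (2/3).
R1 ← R1 + 4/3·R2.
R3 ← R3 + 7/3·R2.
R3 ← R3 / (-93/2).
R1 ← R1 + 25·R3.
R2 ← R2 + 35/2·R3.
Rank is 3 with 4 unknowns, leaving w free.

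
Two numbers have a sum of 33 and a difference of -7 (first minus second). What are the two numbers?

Let x = first number, y = second number.
  x + y = 33
  x - y = -7
Row-reduce the augmented matrix:
R2 ← R2 − 1·R1.
R2 ← R2 / (-2).
R1 ← R1 − 1·R2.
Reading off the reduced rows gives x = 13, y = 20.

first number: 13, second number: 20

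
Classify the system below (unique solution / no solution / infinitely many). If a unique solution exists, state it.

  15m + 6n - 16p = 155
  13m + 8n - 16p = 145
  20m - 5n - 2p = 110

Row-reduce the augmented matrix:
R1 ← R1 / (15).
R2 ← R2 − 13·R1.
R3 ← R3 − 20·R1.
R2 ← R2 / (14/5).
R1 ← R1 − 2/5·R2.
R3 ← R3 + 13·R2.
R3 ← R3 / (66/7).
R1 ← R1 + 16/21·R3.
R2 ← R2 + 16/21·R3.
Reading off the reduced rows gives m = 5, n = 0, p = -5.

m = 5, n = 0, p = -5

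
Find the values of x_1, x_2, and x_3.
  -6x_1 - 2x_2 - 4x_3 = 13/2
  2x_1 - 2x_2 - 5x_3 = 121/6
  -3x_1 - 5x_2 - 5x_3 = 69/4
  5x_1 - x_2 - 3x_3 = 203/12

Row-reduce the augmented matrix:
R1 ← R1 / (-6).
R2 ← R2 − 2·R1.
R3 ← R3 + 3·R1.
R4 ← R4 − 5·R1.
R2 ← R2 / (-8/3).
R1 ← R1 − 1/3·R2.
R3 ← R3 + 4·R2.
R4 ← R4 + 8/3·R2.
R3 ← R3 / (13/2).
R1 ← R1 + 1/8·R3.
R2 ← R2 − 19/8·R3.
R4 reduces to 0 = 0, so the extra equation is consistent.
Reading off the reduced rows gives x_1 = 4/3, x_2 = -5/4, x_3 = -3.

x_1 = 4/3, x_2 = -5/4, x_3 = -3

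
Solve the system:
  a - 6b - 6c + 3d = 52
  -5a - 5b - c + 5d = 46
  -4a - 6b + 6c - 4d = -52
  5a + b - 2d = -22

Row-reduce the augmented matrix:
R2 ← R2 + 5·R1.
R3 ← R3 + 4·R1.
R4 ← R4 − 5·R1.
R2 ← R2 / (-35).
R1 ← R1 + 6·R2.
R3 ← R3 + 30·R2.
R4 ← R4 − 31·R2.
R3 ← R3 / (60/7).
R1 ← R1 + 24/35·R3.
R2 ← R2 − 31/35·R3.
R4 ← R4 − 89/35·R3.
R4 ← R4 / (257/75).
R1 ← R1 + 29/25·R4.
R2 ← R2 − 28/75·R4.
R3 ← R3 + 16/15·R4.
Reading off the reduced rows gives a = -2, b = 0, c = -6, d = 6.

a = -2, b = 0, c = -6, d = 6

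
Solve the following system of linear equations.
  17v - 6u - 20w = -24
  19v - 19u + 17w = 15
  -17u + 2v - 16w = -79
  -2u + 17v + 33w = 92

no solution

Row-reduce:
R1 ← R1 / (-6).
R2 ← R2 + 19·R1.
R3 ← R3 + 17·R1.
R4 ← R4 + 2·R1.
R2 ← R2 / (-209/6).
R1 ← R1 + 17/6·R2.
R3 ← R3 + 277/6·R2.
R4 ← R4 − 34/3·R2.
R3 ← R3 / (-13753/209).
R1 ← R1 + 669/209·R3.
R2 ← R2 + 482/209·R3.
R4 ← R4 − 13753/209·R3.
Row 4 reduces to 0 = -2, a contradiction. The system is inconsistent.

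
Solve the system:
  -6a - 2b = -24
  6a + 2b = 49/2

no solution

Row-reduce:
R1 ← R1 / (-6).
R2 ← R2 − 6·R1.
Row 2 reduces to 0 = 1/2, a contradiction. The system is inconsistent.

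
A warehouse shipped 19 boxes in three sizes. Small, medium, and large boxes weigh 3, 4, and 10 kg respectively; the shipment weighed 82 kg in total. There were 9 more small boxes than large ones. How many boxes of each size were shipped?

small boxes: 12, medium boxes: 4, large boxes: 3

Let s = small boxes, m = medium boxes, l = large boxes.
  l + m + s = 19
  3s + 4m + 10l = 82
  s - l = 9
Row-reduce the augmented matrix:
R2 ← R2 − 3·R1.
R3 ← R3 − 1·R1.
R1 ← R1 − 1·R2.
R3 ← R3 + 1·R2.
R3 ← R3 / (5).
R1 ← R1 + 6·R3.
R2 ← R2 − 7·R3.
Reading off the reduced rows gives s = 12, m = 4, l = 3.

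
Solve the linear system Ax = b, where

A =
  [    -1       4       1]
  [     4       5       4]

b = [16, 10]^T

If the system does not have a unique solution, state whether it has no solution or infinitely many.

Row-reduce:
R1 ← R1 / (-1).
R2 ← R2 − 4·R1.
R2 ← R2 / (21).
R1 ← R1 + 4·R2.
Rank is 2 with 3 unknowns, leaving x_3 free.

infinitely many solutions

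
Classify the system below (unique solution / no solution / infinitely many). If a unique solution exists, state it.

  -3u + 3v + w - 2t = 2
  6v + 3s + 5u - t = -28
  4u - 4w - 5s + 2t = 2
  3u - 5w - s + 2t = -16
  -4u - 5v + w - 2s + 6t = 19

Row-reduce the augmented matrix:
R1 ← R1 / (-3).
R2 ← R2 − 5·R1.
R3 ← R3 − 4·R1.
R4 ← R4 − 3·R1.
R5 ← R5 + 4·R1.
R2 ← R2 / (11).
R1 ← R1 + 1·R2.
R3 ← R3 − 4·R2.
R4 ← R4 − 3·R2.
R5 ← R5 + 9·R2.
R3 ← R3 / (-36/11).
R1 ← R1 + 2/11·R3.
R2 ← R2 − 5/33·R3.
R4 ← R4 + 49/11·R3.
R5 ← R5 − 34/33·R3.
R4 ← R4 / (233/36).
R1 ← R1 − 11/18·R4.
R2 ← R2 + 1/108·R4.
R3 ← R3 − 67/36·R4.
R5 ← R5 + 79/54·R4.
R5 ← R5 / (1257/233).
R1 ← R1 − 53/233·R5.
R2 ← R2 + 82/233·R5.
R3 ← R3 + 61/233·R5.
R4 ← R4 + 2/233·R5.
Reading off the reduced rows gives u = -1, v = -2, w = 3, s = -4, t = -1.

u = -1, v = -2, w = 3, s = -4, t = -1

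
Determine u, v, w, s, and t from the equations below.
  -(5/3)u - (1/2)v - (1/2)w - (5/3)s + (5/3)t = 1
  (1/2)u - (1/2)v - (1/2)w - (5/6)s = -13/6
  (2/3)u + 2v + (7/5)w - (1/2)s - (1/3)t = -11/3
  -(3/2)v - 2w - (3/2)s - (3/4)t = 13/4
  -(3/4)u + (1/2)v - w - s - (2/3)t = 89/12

u = -3, v = 3, w = -5, s = 2, t = -1

Row-reduce the augmented matrix:
R1 ← R1 / (-5/3).
R2 ← R2 − 1/2·R1.
R3 ← R3 − 2/3·R1.
R5 ← R5 + 3/4·R1.
R2 ← R2 / (-13/20).
R1 ← R1 − 3/10·R2.
R3 ← R3 − 9/5·R2.
R4 ← R4 + 3/2·R2.
R5 ← R5 − 29/40·R2.
R3 ← R3 / (-3/5).
R2 ← R2 − 1·R3.
R4 ← R4 + 1/2·R3.
R5 ← R5 + 3/2·R3.
R4 ← R4 / (2633/468).
R1 ← R1 − 5/13·R4.
R2 ← R2 + 1415/234·R4.
R3 ← R3 − 1895/234·R4.
R5 ← R5 − 406/39·R4.
R5 ← R5 / (8041/7899).
R1 ← R1 + 1425/2633·R5.
R2 ← R2 + 23555/15798·R5.
R3 ← R3 − 10205/5266·R5.
R4 ← R4 + 1561/2633·R5.
Reading off the reduced rows gives u = -3, v = 3, w = -5, s = 2, t = -1.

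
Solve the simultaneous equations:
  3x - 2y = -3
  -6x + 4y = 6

infinitely many solutions

Row-reduce:
R1 ← R1 / (3).
R2 ← R2 + 6·R1.
Rank is 1 with 2 unknowns, leaving y free.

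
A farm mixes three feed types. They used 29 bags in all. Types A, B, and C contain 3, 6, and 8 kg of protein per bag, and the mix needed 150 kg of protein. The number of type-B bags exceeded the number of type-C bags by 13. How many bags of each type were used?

Let a = type-A bags, b = type-B bags, c = type-C bags.
  a + b + c = 29
  3a + 6b + 8c = 150
  b - c = 13
Row-reduce the augmented matrix:
R2 ← R2 − 3·R1.
R2 ← R2 / (3).
R1 ← R1 − 1·R2.
R3 ← R3 − 1·R2.
R3 ← R3 / (-8/3).
R1 ← R1 + 2/3·R3.
R2 ← R2 − 5/3·R3.
Reading off the reduced rows gives a = 10, b = 16, c = 3.

type-A bags: 10, type-B bags: 16, type-C bags: 3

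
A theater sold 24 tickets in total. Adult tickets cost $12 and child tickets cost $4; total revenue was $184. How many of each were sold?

adult tickets: 11, child tickets: 13

Let a = adult tickets, c = child tickets.
  a + c = 24
  12a + 4c = 184
Row-reduce the augmented matrix:
R2 ← R2 − 12·R1.
R2 ← R2 / (-8).
R1 ← R1 − 1·R2.
Reading off the reduced rows gives a = 11, c = 13.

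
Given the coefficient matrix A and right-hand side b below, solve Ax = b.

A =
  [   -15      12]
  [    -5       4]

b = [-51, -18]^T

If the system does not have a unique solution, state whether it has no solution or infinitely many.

Row-reduce:
R1 ← R1 / (-15).
R2 ← R2 + 5·R1.
Row 2 reduces to 0 = -1, a contradiction. The system is inconsistent.

no solution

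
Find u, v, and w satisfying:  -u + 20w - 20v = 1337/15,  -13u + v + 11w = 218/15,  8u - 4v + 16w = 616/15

Row-reduce the augmented matrix:
R1 ← R1 / (-1).
R2 ← R2 + 13·R1.
R3 ← R3 − 8·R1.
R2 ← R2 / (261).
R1 ← R1 − 20·R2.
R3 ← R3 + 164·R2.
R3 ← R3 / (1700/87).
R1 ← R1 + 80/87·R3.
R2 ← R2 + 83/87·R3.
Reading off the reduced rows gives u = 1/5, v = -8/3, w = 9/5.

u = 1/5, v = -8/3, w = 9/5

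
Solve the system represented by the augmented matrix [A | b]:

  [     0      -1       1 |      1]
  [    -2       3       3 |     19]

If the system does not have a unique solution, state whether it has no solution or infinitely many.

infinitely many solutions

Row-reduce:
Swap R1 and R2.
R1 ← R1 / (-2).
R2 ← R2 / (-1).
R1 ← R1 + 3/2·R2.
Rank is 2 with 3 unknowns, leaving x_3 free.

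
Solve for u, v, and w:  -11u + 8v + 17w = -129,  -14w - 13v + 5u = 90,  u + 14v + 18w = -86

u = 4, v = 0, w = -5

Row-reduce the augmented matrix:
R1 ← R1 / (-11).
R2 ← R2 − 5·R1.
R3 ← R3 − 1·R1.
R2 ← R2 / (-103/11).
R1 ← R1 + 8/11·R2.
R3 ← R3 − 162/11·R2.
R3 ← R3 / (997/103).
R1 ← R1 + 109/103·R3.
R2 ← R2 − 69/103·R3.
Reading off the reduced rows gives u = 4, v = 0, w = -5.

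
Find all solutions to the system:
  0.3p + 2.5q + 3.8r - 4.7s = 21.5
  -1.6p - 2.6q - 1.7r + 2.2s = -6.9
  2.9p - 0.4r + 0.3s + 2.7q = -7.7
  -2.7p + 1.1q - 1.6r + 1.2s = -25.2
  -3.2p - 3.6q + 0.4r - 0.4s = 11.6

p = 3, q = -5, r = 5, s = -3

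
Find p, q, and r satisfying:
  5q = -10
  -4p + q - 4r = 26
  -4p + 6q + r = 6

p = -5, q = -2, r = -2

Row-reduce the augmented matrix:
Swap R1 and R2.
R1 ← R1 / (-4).
R3 ← R3 + 4·R1.
R2 ← R2 / (5).
R1 ← R1 + 1/4·R2.
R3 ← R3 − 5·R2.
R3 ← R3 / (5).
R1 ← R1 − 1·R3.
Reading off the reduced rows gives p = -5, q = -2, r = -2.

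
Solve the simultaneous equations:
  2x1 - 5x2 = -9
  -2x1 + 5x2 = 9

Row-reduce:
R1 ← R1 / (2).
R2 ← R2 + 2·R1.
Rank is 1 with 2 unknowns, leaving x2 free.

infinitely many solutions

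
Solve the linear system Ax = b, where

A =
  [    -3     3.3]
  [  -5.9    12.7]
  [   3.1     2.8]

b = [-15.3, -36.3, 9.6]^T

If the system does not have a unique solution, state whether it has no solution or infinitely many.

x_1 = 4, x_2 = -1

Row-reduce the augmented matrix:
R1 ← R1 / (-3).
R2 ← R2 + 59/10·R1.
R3 ← R3 − 31/10·R1.
R2 ← R2 / (621/100).
R1 ← R1 + 11/10·R2.
R3 ← R3 − 621/100·R2.
R3 reduces to 0 = 0, so the extra equation is consistent.
Reading off the reduced rows gives x_1 = 4, x_2 = -1.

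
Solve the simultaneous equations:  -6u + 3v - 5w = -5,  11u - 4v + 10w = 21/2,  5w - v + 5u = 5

no solution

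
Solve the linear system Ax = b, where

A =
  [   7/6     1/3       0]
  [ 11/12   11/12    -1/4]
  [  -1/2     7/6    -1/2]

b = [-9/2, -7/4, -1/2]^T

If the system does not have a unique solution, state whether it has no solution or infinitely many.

Row-reduce:
R1 ← R1 / (7/6).
R2 ← R2 − 11/12·R1.
R3 ← R3 + 1/2·R1.
R2 ← R2 / (55/84).
R1 ← R1 − 2/7·R2.
R3 ← R3 − 55/42·R2.
Row 3 reduces to 0 = -6, a contradiction. The system is inconsistent.

no solution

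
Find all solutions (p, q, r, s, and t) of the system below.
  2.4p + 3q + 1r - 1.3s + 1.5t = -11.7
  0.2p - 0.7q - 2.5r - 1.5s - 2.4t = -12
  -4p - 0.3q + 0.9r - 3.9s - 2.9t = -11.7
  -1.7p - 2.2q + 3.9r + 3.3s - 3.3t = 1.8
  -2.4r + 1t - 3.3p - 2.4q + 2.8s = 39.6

p = -6, q = 3, r = -3, s = 6, t = 3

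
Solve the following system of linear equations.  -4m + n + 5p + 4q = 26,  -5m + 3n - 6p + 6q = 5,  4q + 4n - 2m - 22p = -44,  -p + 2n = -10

Row-reduce:
R1 ← R1 / (-4).
R2 ← R2 + 5·R1.
R3 ← R3 + 2·R1.
R2 ← R2 / (7/4).
R1 ← R1 + 1/4·R2.
R3 ← R3 − 7/2·R2.
R4 ← R4 − 2·R2.
Swap R3 and R4.
R3 ← R3 / (13).
R1 ← R1 + 3·R3.
R2 ← R2 + 7·R3.
Row 4 reduces to 0 = -2, a contradiction. The system is inconsistent.

no solution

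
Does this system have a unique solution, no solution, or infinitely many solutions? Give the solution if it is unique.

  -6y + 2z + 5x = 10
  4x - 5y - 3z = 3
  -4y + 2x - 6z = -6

Row-reduce the augmented matrix:
R1 ← R1 / (5).
R2 ← R2 − 4·R1.
R3 ← R3 − 2·R1.
R2 ← R2 / (-1/5).
R1 ← R1 + 6/5·R2.
R3 ← R3 + 8/5·R2.
R3 ← R3 / (30).
R1 ← R1 − 28·R3.
R2 ← R2 − 23·R3.
Reading off the reduced rows gives x = 4, y = 2, z = 1.

x = 4, y = 2, z = 1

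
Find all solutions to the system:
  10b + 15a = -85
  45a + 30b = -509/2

no solution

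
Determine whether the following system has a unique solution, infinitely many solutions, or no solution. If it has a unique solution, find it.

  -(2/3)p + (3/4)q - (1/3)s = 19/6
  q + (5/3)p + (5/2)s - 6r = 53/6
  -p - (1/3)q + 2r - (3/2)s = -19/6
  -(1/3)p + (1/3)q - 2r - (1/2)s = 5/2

Row-reduce:
R1 ← R1 / (-2/3).
R2 ← R2 − 5/3·R1.
R3 ← R3 + 1·R1.
R4 ← R4 + 1/3·R1.
R2 ← R2 / (23/8).
R1 ← R1 + 9/8·R2.
R3 ← R3 + 35/24·R2.
R4 ← R4 + 1/24·R2.
R3 ← R3 / (-24/23).
R1 ← R1 + 54/23·R3.
R2 ← R2 + 48/23·R3.
R4 ← R4 + 48/23·R3.
Rank is 3 with 4 unknowns, leaving s free.

infinitely many solutions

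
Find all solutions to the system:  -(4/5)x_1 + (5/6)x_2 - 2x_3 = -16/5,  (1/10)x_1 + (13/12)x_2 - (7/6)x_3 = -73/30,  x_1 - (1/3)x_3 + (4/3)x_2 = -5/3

infinitely many solutions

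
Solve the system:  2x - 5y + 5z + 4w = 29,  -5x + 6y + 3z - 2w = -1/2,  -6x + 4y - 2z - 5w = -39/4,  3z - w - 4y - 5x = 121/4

x = -2, y = -3, z = 3, w = 3/4

Row-reduce the augmented matrix:
R1 ← R1 / (2).
R2 ← R2 + 5·R1.
R3 ← R3 + 6·R1.
R4 ← R4 + 5·R1.
R2 ← R2 / (-13/2).
R1 ← R1 + 5/2·R2.
R3 ← R3 + 11·R2.
R4 ← R4 + 33/2·R2.
R3 ← R3 / (-172/13).
R1 ← R1 + 45/13·R3.
R2 ← R2 + 31/13·R3.
R4 ← R4 + 310/13·R3.
R4 ← R4 / (41/86).
R1 ← R1 − 109/172·R4.
R2 ← R2 + 9/172·R4.
R3 ← R3 − 85/172·R4.
Reading off the reduced rows gives x = -2, y = -3, z = 3, w = 3/4.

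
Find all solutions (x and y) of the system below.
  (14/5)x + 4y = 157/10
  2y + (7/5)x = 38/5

no solution

Row-reduce:
R1 ← R1 / (14/5).
R2 ← R2 − 7/5·R1.
Row 2 reduces to 0 = -1/4, a contradiction. The system is inconsistent.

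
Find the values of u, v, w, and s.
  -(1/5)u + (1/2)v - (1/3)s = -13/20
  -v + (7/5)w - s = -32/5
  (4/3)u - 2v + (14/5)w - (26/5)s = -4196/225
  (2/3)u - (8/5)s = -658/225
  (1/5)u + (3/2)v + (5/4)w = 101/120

Row-reduce the augmented matrix:
R1 ← R1 / (-1/5).
R3 ← R3 − 4/3·R1.
R4 ← R4 − 2/3·R1.
R5 ← R5 − 1/5·R1.
R2 ← R2 / (-1).
R1 ← R1 + 5/2·R2.
R3 ← R3 − 4/3·R2.
R4 ← R4 − 5/3·R2.
R5 ← R5 − 2·R2.
R3 ← R3 / (14/3).
R1 ← R1 + 7/2·R3.
R2 ← R2 + 7/5·R3.
R4 ← R4 − 7/3·R3.
R5 ← R5 − 81/20·R3.
Swap R4 and R5.
R4 ← R4 / (11057/2100).
R1 ← R1 + 12/5·R4.
R2 ← R2 + 122/75·R4.
R3 ← R3 + 197/105·R4.
R5 reduces to 0 = 0, so the extra equation is consistent.
Reading off the reduced rows gives u = 7/3, v = 3/2, w = -3/2, s = 14/5.

u = 7/3, v = 3/2, w = -3/2, s = 14/5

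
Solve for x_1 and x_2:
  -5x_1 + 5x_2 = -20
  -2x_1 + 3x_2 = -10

x_1 = 2, x_2 = -2

Row-reduce the augmented matrix:
R1 ← R1 / (-5).
R2 ← R2 + 2·R1.
R1 ← R1 + 1·R2.
Reading off the reduced rows gives x_1 = 2, x_2 = -2.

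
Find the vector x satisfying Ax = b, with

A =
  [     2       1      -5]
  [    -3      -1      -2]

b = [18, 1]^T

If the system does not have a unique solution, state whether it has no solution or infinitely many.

Row-reduce:
R1 ← R1 / (2).
R2 ← R2 + 3·R1.
R2 ← R2 / (1/2).
R1 ← R1 − 1/2·R2.
Rank is 2 with 3 unknowns, leaving x_3 free.

infinitely many solutions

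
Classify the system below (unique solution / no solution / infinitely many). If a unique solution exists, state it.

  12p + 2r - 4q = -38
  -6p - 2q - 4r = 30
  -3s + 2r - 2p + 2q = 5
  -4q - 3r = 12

no solution

Row-reduce:
R1 ← R1 / (12).
R2 ← R2 + 6·R1.
R3 ← R3 + 2·R1.
R2 ← R2 / (-4).
R1 ← R1 + 1/3·R2.
R3 ← R3 − 4/3·R2.
R4 ← R4 + 4·R2.
R3 ← R3 / (4/3).
R1 ← R1 − 5/12·R3.
R2 ← R2 − 3/4·R3.
Row 4 reduces to 0 = 1, a contradiction. The system is inconsistent.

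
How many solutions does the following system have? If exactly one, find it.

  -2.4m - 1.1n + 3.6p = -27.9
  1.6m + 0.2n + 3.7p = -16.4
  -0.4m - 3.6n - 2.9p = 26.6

m = 4, n = -3, p = -6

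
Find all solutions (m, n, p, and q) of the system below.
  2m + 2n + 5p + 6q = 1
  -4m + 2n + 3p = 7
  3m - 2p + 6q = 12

Row-reduce:
R1 ← R1 / (2).
R2 ← R2 + 4·R1.
R3 ← R3 − 3·R1.
R2 ← R2 / (6).
R1 ← R1 − 1·R2.
R3 ← R3 + 3·R2.
R3 ← R3 / (-3).
R1 ← R1 − 1/3·R3.
R2 ← R2 − 13/6·R3.
Rank is 3 with 4 unknowns, leaving q free.

infinitely many solutions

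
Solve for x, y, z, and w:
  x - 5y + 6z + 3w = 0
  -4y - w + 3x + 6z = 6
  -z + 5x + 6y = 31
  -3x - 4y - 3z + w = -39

Row-reduce the augmented matrix:
R2 ← R2 − 3·R1.
R3 ← R3 − 5·R1.
R4 ← R4 + 3·R1.
R2 ← R2 / (11).
R1 ← R1 + 5·R2.
R3 ← R3 − 31·R2.
R4 ← R4 + 19·R2.
R3 ← R3 / (31/11).
R1 ← R1 − 6/11·R3.
R2 ← R2 + 12/11·R3.
R4 ← R4 + 63/11·R3.
R4 ← R4 / (605/31).
R1 ← R1 + 127/31·R4.
R2 ← R2 − 130/31·R4.
R3 ← R3 − 145/31·R4.
Reading off the reduced rows gives x = 0, y = 6, z = 5, w = 0.

x = 0, y = 6, z = 5, w = 0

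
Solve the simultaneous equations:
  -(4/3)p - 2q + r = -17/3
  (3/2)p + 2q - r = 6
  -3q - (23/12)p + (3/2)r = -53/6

no solution

Row-reduce:
R1 ← R1 / (-4/3).
R2 ← R2 − 3/2·R1.
R3 ← R3 + 23/12·R1.
R2 ← R2 / (-1/4).
R1 ← R1 − 3/2·R2.
R3 ← R3 + 1/8·R2.
Row 3 reduces to 0 = -1/2, a contradiction. The system is inconsistent.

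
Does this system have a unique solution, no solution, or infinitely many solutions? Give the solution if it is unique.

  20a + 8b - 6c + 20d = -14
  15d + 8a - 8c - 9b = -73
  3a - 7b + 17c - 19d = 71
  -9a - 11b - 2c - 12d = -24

Row-reduce the augmented matrix:
R1 ← R1 / (20).
R2 ← R2 − 8·R1.
R3 ← R3 − 3·R1.
R4 ← R4 + 9·R1.
R2 ← R2 / (-61/5).
R1 ← R1 − 2/5·R2.
R3 ← R3 + 41/5·R2.
R4 ← R4 + 37/5·R2.
R3 ← R3 / (2643/122).
R1 ← R1 + 59/122·R3.
R2 ← R2 − 28/61·R3.
R4 ← R4 + 159/122·R3.
R4 ← R4 / (-7799/881).
R1 ← R1 − 558/881·R4.
R2 ← R2 + 7/881·R4.
R3 ← R3 + 1086/881·R4.
Reading off the reduced rows gives a = 1, b = 3, c = 3, d = -2.

a = 1, b = 3, c = 3, d = -2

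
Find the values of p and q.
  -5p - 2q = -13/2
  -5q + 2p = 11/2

p = 3/2, q = -1/2

Row-reduce the augmented matrix:
R1 ← R1 / (-5).
R2 ← R2 − 2·R1.
R2 ← R2 / (-29/5).
R1 ← R1 − 2/5·R2.
Reading off the reduced rows gives p = 3/2, q = -1/2.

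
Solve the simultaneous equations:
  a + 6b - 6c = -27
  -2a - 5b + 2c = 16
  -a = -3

Row-reduce the augmented matrix:
R2 ← R2 + 2·R1.
R3 ← R3 + 1·R1.
R2 ← R2 / (7).
R1 ← R1 − 6·R2.
R3 ← R3 − 6·R2.
R3 ← R3 / (18/7).
R1 ← R1 − 18/7·R3.
R2 ← R2 + 10/7·R3.
Reading off the reduced rows gives a = 3, b = -4, c = 1.

a = 3, b = -4, c = 1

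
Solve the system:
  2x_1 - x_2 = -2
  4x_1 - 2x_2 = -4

Row-reduce:
R1 ← R1 / (2).
R2 ← R2 − 4·R1.
Rank is 1 with 2 unknowns, leaving x_2 free.

infinitely many solutions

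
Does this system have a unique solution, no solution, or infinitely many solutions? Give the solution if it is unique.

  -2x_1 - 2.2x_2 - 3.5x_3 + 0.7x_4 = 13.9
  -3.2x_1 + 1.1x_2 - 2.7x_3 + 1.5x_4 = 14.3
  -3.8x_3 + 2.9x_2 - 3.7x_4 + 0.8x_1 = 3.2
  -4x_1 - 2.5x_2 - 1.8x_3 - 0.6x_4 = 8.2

x_1 = -1, x_2 = 0, x_3 = -3, x_4 = 2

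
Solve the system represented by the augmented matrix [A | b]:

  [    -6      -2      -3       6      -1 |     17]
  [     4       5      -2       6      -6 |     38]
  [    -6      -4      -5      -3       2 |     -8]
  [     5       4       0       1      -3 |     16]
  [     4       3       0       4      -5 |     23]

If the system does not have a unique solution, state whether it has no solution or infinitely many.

Row-reduce the augmented matrix:
R1 ← R1 / (-6).
R2 ← R2 − 4·R1.
R3 ← R3 + 6·R1.
R4 ← R4 − 5·R1.
R5 ← R5 − 4·R1.
R2 ← R2 / (11/3).
R1 ← R1 − 1/3·R2.
R3 ← R3 + 2·R2.
R4 ← R4 − 7/3·R2.
R5 ← R5 − 5/3·R2.
R3 ← R3 / (-46/11).
R1 ← R1 − 19/22·R3.
R2 ← R2 + 12/11·R3.
R4 ← R4 − 1/22·R3.
R5 ← R5 + 2/11·R3.
R4 ← R4 / (-37/92).
R1 ← R1 + 243/92·R4.
R2 ← R2 − 84/23·R4.
R3 ← R3 − 39/46·R4.
R5 ← R5 − 83/23·R4.
R1 ← R1 + 2·R5.
R2 ← R2 − 2·R5.
R3 ← R3 − 1·R5.
R4 ← R4 + 1·R5.
Reading off the reduced rows gives x_1 = 3, x_2 = 0, x_3 = -4, x_4 = 4, x_5 = 1.

x_1 = 3, x_2 = 0, x_3 = -4, x_4 = 4, x_5 = 1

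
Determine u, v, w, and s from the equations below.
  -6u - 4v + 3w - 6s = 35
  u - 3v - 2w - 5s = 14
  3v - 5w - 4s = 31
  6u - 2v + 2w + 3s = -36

u = -2, v = 4, w = 1, s = -6

Row-reduce the augmented matrix:
R1 ← R1 / (-6).
R2 ← R2 − 1·R1.
R4 ← R4 − 6·R1.
R2 ← R2 / (-11/3).
R1 ← R1 − 2/3·R2.
R3 ← R3 − 3·R2.
R4 ← R4 + 6·R2.
R3 ← R3 / (-137/22).
R1 ← R1 + 17/22·R3.
R2 ← R2 − 9/22·R3.
R4 ← R4 − 82/11·R3.
R4 ← R4 / (-527/137).
R1 ← R1 − 139/137·R4.
R2 ← R2 − 144/137·R4.
R3 ← R3 − 196/137·R4.
Reading off the reduced rows gives u = -2, v = 4, w = 1, s = -6.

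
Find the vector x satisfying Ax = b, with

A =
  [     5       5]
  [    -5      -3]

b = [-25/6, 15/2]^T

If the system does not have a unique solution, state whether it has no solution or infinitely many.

Row-reduce the augmented matrix:
R1 ← R1 / (5).
R2 ← R2 + 5·R1.
R2 ← R2 / (2).
R1 ← R1 − 1·R2.
Reading off the reduced rows gives x_1 = -5/2, x_2 = 5/3.

x_1 = -5/2, x_2 = 5/3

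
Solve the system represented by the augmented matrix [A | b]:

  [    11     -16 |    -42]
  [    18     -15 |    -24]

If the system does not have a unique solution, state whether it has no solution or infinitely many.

Row-reduce the augmented matrix:
R1 ← R1 / (11).
R2 ← R2 − 18·R1.
R2 ← R2 / (123/11).
R1 ← R1 + 16/11·R2.
Reading off the reduced rows gives x_1 = 2, x_2 = 4.

x_1 = 2, x_2 = 4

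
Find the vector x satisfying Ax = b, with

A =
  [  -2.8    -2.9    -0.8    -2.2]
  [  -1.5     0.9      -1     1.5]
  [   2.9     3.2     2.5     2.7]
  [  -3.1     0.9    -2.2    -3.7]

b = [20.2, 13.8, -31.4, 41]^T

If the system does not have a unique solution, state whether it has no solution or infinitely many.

Row-reduce the augmented matrix:
R1 ← R1 / (-14/5).
R2 ← R2 + 3/2·R1.
R3 ← R3 − 29/10·R1.
R4 ← R4 + 31/10·R1.
R2 ← R2 / (687/280).
R1 ← R1 − 29/28·R2.
R3 ← R3 − 11/56·R2.
R4 ← R4 − 1151/280·R2.
R3 ← R3 / (11797/6870).
R1 ← R1 − 362/687·R3.
R2 ← R2 + 160/687·R3.
R4 ← R4 + 1226/3435·R3.
R4 ← R4 / (-336742/58985).
R1 ← R1 + 4819/11797·R4.
R2 ← R2 − 13210/11797·R4.
R3 ← R3 − 1422/11797·R4.
Reading off the reduced rows gives x_1 = -6, x_2 = 2, x_3 = -6, x_4 = -2.

x_1 = -6, x_2 = 2, x_3 = -6, x_4 = -2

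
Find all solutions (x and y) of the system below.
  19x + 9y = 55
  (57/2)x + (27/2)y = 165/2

Row-reduce:
R1 ← R1 / (19).
R2 ← R2 − 57/2·R1.
Rank is 1 with 2 unknowns, leaving y free.

infinitely many solutions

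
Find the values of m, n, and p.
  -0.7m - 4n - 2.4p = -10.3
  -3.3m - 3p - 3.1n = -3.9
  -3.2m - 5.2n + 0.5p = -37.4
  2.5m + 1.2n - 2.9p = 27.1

Row-reduce the augmented matrix:
R1 ← R1 / (-7/10).
R2 ← R2 + 33/10·R1.
R3 ← R3 + 16/5·R1.
R4 ← R4 − 5/2·R1.
R2 ← R2 / (1103/70).
R1 ← R1 − 40/7·R2.
R3 ← R3 − 458/35·R2.
R4 ← R4 + 458/35·R2.
R3 ← R3 / (50371/11030).
R1 ← R1 − 456/1103·R3.
R2 ← R2 − 582/1103·R3.
R4 ← R4 + 50371/11030·R3.
R4 reduces to 0 = 0, so the extra equation is consistent.
Reading off the reduced rows gives m = 1, n = 6, p = -6.

m = 1, n = 6, p = -6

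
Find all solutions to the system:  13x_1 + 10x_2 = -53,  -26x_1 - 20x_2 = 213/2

no solution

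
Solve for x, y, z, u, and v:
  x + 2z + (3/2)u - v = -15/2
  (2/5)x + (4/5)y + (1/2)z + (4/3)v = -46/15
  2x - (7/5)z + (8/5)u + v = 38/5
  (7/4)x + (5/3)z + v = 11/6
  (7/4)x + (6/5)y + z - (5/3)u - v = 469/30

x = 6, y = -1, z = -4, u = -5, v = -2

Row-reduce the augmented matrix:
R2 ← R2 − 2/5·R1.
R3 ← R3 − 2·R1.
R4 ← R4 − 7/4·R1.
R5 ← R5 − 7/4·R1.
R2 ← R2 / (4/5).
R5 ← R5 − 6/5·R2.
R3 ← R3 / (-27/5).
R1 ← R1 − 2·R3.
R2 ← R2 + 3/8·R3.
R4 ← R4 + 11/6·R3.
R5 ← R5 + 41/20·R3.
R4 ← R4 / (-1393/648).
R1 ← R1 − 53/54·R4.
R2 ← R2 + 47/72·R4.
R3 ← R3 − 7/27·R4.
R5 ← R5 + 3089/1080·R4.
R5 ← R5 / (-147453/27860).
R1 ← R1 − 1256/1393·R5.
R2 ← R2 − 47893/33432·R5.
R3 ← R3 + 69/199·R5.
R4 ← R4 + 1122/1393·R5.
Reading off the reduced rows gives x = 6, y = -1, z = -4, u = -5, v = -2.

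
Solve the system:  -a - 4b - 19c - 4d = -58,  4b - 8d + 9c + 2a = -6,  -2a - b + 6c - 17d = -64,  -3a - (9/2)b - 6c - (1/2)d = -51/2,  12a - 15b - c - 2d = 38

Row-reduce:
R1 ← R1 / (-1).
R2 ← R2 − 2·R1.
R3 ← R3 + 2·R1.
R4 ← R4 + 3·R1.
R5 ← R5 − 12·R1.
R2 ← R2 / (-4).
R1 ← R1 − 4·R2.
R3 ← R3 − 7·R2.
R4 ← R4 − 15/2·R2.
R5 ← R5 + 63·R2.
R3 ← R3 / (-27/4).
R1 ← R1 + 10·R3.
R2 ← R2 − 29/4·R3.
R4 ← R4 + 27/8·R3.
R5 ← R5 − 911/4·R3.
Swap R4 and R5.
R4 ← R4 / (-28253/27).
R1 ← R1 − 1156/27·R4.
R2 ← R2 + 965/27·R4.
R3 ← R3 − 148/27·R4.
Row 5 reduces to 0 = 1/2, a contradiction. The system is inconsistent.

no solution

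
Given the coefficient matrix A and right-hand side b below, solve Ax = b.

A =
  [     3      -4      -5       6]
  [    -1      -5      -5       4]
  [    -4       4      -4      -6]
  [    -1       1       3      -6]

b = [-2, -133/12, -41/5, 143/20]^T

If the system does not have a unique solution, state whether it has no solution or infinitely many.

Row-reduce the augmented matrix:
R1 ← R1 / (3).
R2 ← R2 + 1·R1.
R3 ← R3 + 4·R1.
R4 ← R4 + 1·R1.
R2 ← R2 / (-19/3).
R1 ← R1 + 4/3·R2.
R3 ← R3 + 4/3·R2.
R4 ← R4 + 1/3·R2.
R3 ← R3 / (-176/19).
R1 ← R1 + 5/19·R3.
R2 ← R2 − 20/19·R3.
R4 ← R4 − 32/19·R3.
R4 ← R4 / (-46/11).
R1 ← R1 − 63/88·R4.
R2 ← R2 + 19/22·R4.
R3 ← R3 + 7/88·R4.
Reading off the reduced rows gives x_1 = 3, x_2 = -1/4, x_3 = 4/5, x_4 = -4/3.

x_1 = 3, x_2 = -1/4, x_3 = 4/5, x_4 = -4/3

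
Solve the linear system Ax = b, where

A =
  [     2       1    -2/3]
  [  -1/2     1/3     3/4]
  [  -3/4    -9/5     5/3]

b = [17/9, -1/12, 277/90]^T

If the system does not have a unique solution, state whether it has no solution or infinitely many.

Row-reduce the augmented matrix:
R1 ← R1 / (2).
R2 ← R2 + 1/2·R1.
R3 ← R3 + 3/4·R1.
R2 ← R2 / (7/12).
R1 ← R1 − 1/2·R2.
R3 ← R3 + 57/40·R2.
R3 ← R3 / (341/120).
R1 ← R1 + 5/6·R3.
R2 ← R2 − 1·R3.
Reading off the reduced rows gives x_1 = 2, x_2 = -1, x_3 = 5/3.

x_1 = 2, x_2 = -1, x_3 = 5/3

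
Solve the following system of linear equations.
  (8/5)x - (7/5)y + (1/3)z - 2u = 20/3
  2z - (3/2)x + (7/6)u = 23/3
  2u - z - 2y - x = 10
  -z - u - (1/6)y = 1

x = -4, y = -6, z = 2, u = -2

Row-reduce the augmented matrix:
R1 ← R1 / (8/5).
R2 ← R2 + 3/2·R1.
R3 ← R3 + 1·R1.
R2 ← R2 / (-21/16).
R1 ← R1 + 7/8·R2.
R3 ← R3 + 23/8·R2.
R4 ← R4 + 1/6·R2.
R3 ← R3 / (-41/7).
R1 ← R1 + 4/3·R3.
R2 ← R2 + 37/21·R3.
R4 ← R4 + 163/126·R3.
R4 ← R4 / (-9421/6642).
R1 ← R1 + 1441/1107·R4.
R2 ← R2 + 169/1107·R4.
R3 ← R3 + 145/369·R4.
Reading off the reduced rows gives x = -4, y = -6, z = 2, u = -2.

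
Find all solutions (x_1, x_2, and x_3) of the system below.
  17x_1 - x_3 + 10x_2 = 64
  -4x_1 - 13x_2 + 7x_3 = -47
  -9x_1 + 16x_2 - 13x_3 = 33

Row-reduce:
R1 ← R1 / (17).
R2 ← R2 + 4·R1.
R3 ← R3 + 9·R1.
R2 ← R2 / (-181/17).
R1 ← R1 − 10/17·R2.
R3 ← R3 − 362/17·R2.
Row 3 reduces to 0 = 3, a contradiction. The system is inconsistent.

no solution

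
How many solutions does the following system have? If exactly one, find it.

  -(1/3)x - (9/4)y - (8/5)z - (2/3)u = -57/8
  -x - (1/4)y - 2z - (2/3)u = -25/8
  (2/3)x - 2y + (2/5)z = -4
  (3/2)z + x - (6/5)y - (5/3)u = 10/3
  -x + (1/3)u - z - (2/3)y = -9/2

Row-reduce the augmented matrix:
R1 ← R1 / (-1/3).
R2 ← R2 + 1·R1.
R3 ← R3 − 2/3·R1.
R4 ← R4 − 1·R1.
R5 ← R5 + 1·R1.
R2 ← R2 / (13/2).
R1 ← R1 − 27/4·R2.
R3 ← R3 + 13/2·R2.
R4 ← R4 + 159/20·R2.
R5 ← R5 − 73/12·R2.
Swap R3 and R4.
R3 ← R3 / (81/650).
R1 ← R1 − 123/65·R3.
R2 ← R2 − 28/65·R3.
R5 ← R5 − 46/39·R3.
Swap R4 and R5.
R4 ← R4 / (14839/729).
R1 ← R1 − 2554/81·R4.
R2 ← R2 − 1760/243·R4.
R3 ← R3 + 3970/243·R4.
R5 reduces to 0 = 0, so the extra equation is consistent.
Reading off the reduced rows gives x = 1/2, y = 5/2, z = 5/3, u = -2.

x = 1/2, y = 5/2, z = 5/3, u = -2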